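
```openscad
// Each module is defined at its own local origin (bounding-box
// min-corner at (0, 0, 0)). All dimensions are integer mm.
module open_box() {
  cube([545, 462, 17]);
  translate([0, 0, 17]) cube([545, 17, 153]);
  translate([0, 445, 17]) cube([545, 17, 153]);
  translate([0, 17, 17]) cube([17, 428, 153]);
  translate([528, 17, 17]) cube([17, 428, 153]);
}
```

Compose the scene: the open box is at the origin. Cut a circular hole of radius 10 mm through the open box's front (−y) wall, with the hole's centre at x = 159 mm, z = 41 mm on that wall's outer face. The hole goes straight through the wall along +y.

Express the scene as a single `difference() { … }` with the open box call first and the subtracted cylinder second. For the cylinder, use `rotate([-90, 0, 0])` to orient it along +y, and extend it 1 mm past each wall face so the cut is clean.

difference() {
  open_box();
  translate([159, -1, 41]) rotate([-90, 0, 0]) cylinder(h = 19, r = 10);
}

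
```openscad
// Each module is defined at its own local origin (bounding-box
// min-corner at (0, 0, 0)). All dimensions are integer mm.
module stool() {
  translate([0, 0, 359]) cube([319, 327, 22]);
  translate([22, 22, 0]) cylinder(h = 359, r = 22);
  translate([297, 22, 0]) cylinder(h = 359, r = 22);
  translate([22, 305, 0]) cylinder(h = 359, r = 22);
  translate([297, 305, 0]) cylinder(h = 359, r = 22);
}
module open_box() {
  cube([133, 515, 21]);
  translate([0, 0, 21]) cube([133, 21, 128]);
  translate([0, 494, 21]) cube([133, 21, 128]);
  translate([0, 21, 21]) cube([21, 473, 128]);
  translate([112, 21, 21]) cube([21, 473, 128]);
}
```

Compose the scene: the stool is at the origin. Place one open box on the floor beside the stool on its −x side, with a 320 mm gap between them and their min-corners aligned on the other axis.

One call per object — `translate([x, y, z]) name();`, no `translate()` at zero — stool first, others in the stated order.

stool();
translate([-453, 0, 0]) open_box();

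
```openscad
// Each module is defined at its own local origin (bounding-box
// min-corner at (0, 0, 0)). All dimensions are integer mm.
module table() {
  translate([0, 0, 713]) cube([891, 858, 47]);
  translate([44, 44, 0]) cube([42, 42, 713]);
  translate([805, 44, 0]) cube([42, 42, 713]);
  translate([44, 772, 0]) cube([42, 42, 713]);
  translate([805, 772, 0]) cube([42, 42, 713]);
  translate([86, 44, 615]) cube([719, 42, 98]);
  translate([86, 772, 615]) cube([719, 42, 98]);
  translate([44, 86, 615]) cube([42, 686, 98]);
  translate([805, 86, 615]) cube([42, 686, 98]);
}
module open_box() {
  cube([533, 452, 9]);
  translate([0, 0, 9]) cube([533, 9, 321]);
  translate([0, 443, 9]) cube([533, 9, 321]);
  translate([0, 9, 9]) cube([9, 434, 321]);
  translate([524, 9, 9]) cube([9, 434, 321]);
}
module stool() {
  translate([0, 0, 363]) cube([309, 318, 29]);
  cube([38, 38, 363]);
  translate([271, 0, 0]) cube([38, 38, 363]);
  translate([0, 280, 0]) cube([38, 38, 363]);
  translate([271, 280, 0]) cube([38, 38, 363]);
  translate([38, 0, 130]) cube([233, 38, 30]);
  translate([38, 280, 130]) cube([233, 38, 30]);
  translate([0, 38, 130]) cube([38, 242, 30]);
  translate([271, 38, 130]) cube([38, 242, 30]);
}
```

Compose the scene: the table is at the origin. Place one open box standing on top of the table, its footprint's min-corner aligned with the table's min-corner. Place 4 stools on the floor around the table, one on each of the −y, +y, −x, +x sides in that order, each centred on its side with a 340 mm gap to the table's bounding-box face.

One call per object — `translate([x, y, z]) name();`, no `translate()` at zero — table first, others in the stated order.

table();
translate([0, 0, 760]) open_box();
translate([291, -658, 0]) stool();
translate([291, 1198, 0]) stool();
translate([-649, 270, 0]) stool();
translate([1231, 270, 0]) stool();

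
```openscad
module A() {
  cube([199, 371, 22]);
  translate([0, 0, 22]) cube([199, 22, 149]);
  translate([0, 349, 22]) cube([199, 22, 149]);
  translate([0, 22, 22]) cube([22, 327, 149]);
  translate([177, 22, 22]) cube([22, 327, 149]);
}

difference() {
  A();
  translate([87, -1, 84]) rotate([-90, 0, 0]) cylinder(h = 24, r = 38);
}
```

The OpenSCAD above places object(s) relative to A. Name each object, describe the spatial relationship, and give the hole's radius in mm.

A is an open box. The open box has a circular hole through its front wall. The hole's radius is 38 mm.

The subtracted cylinder has r = 38 mm.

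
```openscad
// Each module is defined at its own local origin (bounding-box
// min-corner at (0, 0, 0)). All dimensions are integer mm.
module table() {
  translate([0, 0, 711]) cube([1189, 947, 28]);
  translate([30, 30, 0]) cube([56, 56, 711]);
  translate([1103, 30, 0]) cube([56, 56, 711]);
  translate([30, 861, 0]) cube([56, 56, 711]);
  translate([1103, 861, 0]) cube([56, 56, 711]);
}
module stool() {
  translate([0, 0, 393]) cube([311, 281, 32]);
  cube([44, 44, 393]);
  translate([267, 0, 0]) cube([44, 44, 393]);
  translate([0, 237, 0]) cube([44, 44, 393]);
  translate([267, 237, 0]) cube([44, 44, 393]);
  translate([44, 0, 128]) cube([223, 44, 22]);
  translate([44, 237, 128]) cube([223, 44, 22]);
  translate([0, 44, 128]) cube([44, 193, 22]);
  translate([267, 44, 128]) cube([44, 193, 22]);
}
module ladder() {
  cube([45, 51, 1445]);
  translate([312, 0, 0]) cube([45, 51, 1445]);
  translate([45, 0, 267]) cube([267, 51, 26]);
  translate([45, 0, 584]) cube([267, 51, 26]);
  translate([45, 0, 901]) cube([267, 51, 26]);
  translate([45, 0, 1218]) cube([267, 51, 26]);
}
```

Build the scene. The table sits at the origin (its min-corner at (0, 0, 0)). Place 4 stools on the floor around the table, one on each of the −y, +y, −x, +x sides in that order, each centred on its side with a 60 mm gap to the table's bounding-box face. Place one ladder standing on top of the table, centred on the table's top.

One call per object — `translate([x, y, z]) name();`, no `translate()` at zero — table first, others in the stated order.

table();
translate([439, -341, 0]) stool();
translate([439, 1007, 0]) stool();
translate([-371, 333, 0]) stool();
translate([1249, 333, 0]) stool();
translate([416, 448, 739]) ladder();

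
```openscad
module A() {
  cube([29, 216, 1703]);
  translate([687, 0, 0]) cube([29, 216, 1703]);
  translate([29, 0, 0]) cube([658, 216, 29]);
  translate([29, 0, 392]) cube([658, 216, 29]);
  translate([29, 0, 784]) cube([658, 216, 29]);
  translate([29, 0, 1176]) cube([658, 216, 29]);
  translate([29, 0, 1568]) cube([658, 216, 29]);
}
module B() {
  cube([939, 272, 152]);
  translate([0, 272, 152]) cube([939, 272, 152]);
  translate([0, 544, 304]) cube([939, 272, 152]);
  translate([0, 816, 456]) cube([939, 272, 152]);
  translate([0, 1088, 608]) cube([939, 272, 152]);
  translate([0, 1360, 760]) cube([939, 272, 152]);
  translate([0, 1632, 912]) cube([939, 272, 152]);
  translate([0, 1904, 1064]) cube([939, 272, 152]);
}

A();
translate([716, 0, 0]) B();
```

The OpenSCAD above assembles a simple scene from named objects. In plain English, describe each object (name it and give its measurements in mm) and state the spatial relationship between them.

A is a bookshelf 716 mm wide overall, 216 mm deep and 1703 mm tall. The two sides are 29 mm thick vertical panels. 5 horizontal shelves of 29 mm thickness span between the inner faces of the sides; the lowest shelf sits on the floor and shelves are stacked with a clear vertical gap of 363 mm between each pair.

B is a straight staircase of 8 solid steps. Each step is 939 mm wide (x), 272 mm deep (y, the going) and 152 mm tall (the rise). The first step rests on the floor; each subsequent step sits one going further in +y and one rise higher in +z, directly behind and above the previous step with no overlap.

The staircase is against the bookshelf's +x side, with their −y faces flush.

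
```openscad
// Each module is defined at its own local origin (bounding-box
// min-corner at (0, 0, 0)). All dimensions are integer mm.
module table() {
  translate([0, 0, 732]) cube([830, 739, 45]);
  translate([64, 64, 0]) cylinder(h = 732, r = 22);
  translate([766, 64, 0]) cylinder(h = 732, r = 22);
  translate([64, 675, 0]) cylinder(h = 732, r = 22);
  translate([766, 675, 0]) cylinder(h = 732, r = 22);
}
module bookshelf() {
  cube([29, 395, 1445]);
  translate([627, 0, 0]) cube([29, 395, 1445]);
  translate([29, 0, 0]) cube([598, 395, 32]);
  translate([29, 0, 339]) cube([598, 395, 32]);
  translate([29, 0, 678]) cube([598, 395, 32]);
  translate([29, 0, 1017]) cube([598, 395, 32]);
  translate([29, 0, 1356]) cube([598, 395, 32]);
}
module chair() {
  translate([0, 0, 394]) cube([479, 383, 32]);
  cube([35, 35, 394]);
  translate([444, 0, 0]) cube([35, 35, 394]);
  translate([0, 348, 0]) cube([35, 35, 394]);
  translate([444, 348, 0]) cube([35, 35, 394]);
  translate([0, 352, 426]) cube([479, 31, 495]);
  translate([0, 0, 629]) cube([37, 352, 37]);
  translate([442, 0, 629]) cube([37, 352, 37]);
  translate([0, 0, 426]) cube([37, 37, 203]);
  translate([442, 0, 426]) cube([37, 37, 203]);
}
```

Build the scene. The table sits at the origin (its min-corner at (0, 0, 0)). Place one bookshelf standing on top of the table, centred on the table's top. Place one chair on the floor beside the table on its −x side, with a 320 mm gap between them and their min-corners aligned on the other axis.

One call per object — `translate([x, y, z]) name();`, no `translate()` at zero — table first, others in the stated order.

table();
translate([87, 172, 777]) bookshelf();
translate([-799, 0, 0]) chair();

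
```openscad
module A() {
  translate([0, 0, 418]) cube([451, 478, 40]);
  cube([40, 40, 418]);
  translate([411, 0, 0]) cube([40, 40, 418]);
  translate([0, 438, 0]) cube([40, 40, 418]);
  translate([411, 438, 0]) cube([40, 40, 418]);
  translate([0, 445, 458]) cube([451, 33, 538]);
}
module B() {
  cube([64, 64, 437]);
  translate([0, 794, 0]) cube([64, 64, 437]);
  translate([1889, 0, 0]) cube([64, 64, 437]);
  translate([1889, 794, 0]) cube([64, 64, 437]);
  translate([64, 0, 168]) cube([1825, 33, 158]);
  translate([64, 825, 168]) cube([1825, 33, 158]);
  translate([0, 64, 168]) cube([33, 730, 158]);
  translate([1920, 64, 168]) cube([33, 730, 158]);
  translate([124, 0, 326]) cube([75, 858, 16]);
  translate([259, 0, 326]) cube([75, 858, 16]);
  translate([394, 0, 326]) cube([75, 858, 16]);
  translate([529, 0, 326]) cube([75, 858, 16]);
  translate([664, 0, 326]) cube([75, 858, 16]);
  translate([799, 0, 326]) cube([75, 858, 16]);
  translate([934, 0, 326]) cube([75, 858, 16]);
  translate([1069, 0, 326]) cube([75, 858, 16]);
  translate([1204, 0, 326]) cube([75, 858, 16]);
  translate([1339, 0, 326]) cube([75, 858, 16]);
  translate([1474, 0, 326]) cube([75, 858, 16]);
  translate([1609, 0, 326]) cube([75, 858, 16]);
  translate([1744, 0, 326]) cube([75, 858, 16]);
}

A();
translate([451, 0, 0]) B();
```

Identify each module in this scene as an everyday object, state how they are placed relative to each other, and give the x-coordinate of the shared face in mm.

The chair's +x face and the bed frame's −x face are both at x = 451 mm.

A is a chair. B is a bed frame. The bed frame is against the chair's +x side, with their −y faces flush. The x-coordinate of the shared face is 451 mm.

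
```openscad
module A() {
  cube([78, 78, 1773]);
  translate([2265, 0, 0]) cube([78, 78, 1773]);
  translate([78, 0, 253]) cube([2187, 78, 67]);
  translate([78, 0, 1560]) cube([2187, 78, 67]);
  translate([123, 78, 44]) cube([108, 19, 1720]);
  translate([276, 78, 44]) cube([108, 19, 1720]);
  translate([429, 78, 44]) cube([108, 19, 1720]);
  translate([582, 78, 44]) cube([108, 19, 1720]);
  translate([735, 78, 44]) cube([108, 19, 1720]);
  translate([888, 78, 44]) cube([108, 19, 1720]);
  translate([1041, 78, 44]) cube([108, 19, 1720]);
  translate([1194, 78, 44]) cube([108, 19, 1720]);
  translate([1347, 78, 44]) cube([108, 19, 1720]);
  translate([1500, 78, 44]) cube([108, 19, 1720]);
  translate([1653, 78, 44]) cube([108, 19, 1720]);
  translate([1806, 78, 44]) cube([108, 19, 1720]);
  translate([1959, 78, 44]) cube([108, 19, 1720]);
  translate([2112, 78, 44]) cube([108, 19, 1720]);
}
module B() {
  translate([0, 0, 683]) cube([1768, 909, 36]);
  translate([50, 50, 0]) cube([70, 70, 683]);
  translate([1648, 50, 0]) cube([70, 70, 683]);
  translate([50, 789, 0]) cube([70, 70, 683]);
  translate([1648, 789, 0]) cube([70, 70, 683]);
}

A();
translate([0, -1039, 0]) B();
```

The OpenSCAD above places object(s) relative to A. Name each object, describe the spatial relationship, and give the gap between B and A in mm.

A is a fence section. B is a table. The table is on the floor beside the fence section on its −y side. The gap between the table and the fence section is 130 mm.

The table's nearest face is 130 mm from the fence section's −y face.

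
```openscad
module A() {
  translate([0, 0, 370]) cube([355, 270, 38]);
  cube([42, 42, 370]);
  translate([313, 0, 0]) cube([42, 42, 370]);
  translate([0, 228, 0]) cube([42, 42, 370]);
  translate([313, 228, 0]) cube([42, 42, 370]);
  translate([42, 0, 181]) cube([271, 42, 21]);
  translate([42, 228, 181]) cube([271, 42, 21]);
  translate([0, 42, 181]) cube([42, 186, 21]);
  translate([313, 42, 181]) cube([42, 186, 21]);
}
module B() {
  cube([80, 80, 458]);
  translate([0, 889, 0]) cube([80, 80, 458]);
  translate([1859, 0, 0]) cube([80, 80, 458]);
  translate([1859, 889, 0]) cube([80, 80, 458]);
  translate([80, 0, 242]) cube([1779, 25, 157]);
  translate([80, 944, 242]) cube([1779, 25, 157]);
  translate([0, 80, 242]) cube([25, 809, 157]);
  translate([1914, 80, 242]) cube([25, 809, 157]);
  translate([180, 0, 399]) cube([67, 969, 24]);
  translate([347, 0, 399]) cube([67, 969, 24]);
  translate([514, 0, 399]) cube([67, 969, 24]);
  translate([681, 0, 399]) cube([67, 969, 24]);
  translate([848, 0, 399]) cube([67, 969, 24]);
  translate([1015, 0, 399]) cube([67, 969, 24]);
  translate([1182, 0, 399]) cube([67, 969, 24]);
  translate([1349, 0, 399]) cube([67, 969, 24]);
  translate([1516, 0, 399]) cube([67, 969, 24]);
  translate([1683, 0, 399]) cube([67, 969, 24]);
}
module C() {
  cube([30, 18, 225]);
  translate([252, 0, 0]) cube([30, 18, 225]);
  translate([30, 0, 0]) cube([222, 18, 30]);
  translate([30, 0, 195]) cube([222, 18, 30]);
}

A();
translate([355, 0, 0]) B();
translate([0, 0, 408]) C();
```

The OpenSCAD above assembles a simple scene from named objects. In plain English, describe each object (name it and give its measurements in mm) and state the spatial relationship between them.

A is a four-legged stool. The seat is a 355×270×38 mm slab whose top surface is at z = 408 mm; four square legs, each 42×42 mm in cross-section, run from the floor (z = 0) to the underside of the seat, each flush with a corner of the seat. Four stretchers, 42 mm wide and 21 mm tall, connect adjacent legs with their undersides at z = 181 mm, each running between the inner faces of the legs it joins and aligned with the legs' outer faces on the other axis.

B is a bed frame 1939 mm long (x) by 969 mm wide (y). Four 80×80 mm corner posts, 458 mm tall, at the corners of the footprint. Four rails of 25 mm thickness and 157 mm height run between adjacent posts with their undersides at z = 242 mm, their outer faces flush with the outside of the frame (the two x-running rails run between the posts' inner faces; the two y-running rails run between the posts' inner faces). 10 slats, each 67 mm wide (x) and 24 mm thick, lie across the top of the two x-running rails, running the full 969 mm width of the frame in y; the slats are evenly spaced along x between the inner faces of the end posts with equal gaps (rounded down to the nearest mm) at the −x end and between each pair — any rounding remainder accumulates at the +x end.

C is a rectangular picture frame lying in the x–z plane (depth along y). The opening is 222 mm wide (x) by 165 mm tall (z), surrounded by a border 30 mm wide on all four sides. The frame is 18 mm deep and is made of two full-height vertical stiles with two horizontal rails fitted between them.

The bed frame is against the stool's +x side, with their −y faces flush. The picture frame is on top of the stool.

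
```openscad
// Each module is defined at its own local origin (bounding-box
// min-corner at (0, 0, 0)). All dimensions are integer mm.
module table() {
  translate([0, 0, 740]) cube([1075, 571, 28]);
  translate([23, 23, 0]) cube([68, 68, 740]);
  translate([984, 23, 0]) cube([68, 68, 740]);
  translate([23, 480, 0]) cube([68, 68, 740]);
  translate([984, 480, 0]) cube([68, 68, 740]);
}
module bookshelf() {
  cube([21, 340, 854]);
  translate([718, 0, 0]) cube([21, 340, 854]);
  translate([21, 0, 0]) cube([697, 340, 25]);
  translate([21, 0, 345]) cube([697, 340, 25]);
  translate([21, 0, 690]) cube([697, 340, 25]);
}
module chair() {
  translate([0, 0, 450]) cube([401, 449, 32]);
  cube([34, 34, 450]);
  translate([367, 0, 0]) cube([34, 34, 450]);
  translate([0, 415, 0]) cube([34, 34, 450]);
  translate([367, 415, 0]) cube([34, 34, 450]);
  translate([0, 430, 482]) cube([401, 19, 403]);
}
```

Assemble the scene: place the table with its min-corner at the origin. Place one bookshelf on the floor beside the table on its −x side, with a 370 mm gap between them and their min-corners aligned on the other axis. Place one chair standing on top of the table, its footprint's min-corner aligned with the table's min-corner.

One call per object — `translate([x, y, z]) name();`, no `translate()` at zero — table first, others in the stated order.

table();
translate([-1109, 0, 0]) bookshelf();
translate([0, 0, 768]) chair();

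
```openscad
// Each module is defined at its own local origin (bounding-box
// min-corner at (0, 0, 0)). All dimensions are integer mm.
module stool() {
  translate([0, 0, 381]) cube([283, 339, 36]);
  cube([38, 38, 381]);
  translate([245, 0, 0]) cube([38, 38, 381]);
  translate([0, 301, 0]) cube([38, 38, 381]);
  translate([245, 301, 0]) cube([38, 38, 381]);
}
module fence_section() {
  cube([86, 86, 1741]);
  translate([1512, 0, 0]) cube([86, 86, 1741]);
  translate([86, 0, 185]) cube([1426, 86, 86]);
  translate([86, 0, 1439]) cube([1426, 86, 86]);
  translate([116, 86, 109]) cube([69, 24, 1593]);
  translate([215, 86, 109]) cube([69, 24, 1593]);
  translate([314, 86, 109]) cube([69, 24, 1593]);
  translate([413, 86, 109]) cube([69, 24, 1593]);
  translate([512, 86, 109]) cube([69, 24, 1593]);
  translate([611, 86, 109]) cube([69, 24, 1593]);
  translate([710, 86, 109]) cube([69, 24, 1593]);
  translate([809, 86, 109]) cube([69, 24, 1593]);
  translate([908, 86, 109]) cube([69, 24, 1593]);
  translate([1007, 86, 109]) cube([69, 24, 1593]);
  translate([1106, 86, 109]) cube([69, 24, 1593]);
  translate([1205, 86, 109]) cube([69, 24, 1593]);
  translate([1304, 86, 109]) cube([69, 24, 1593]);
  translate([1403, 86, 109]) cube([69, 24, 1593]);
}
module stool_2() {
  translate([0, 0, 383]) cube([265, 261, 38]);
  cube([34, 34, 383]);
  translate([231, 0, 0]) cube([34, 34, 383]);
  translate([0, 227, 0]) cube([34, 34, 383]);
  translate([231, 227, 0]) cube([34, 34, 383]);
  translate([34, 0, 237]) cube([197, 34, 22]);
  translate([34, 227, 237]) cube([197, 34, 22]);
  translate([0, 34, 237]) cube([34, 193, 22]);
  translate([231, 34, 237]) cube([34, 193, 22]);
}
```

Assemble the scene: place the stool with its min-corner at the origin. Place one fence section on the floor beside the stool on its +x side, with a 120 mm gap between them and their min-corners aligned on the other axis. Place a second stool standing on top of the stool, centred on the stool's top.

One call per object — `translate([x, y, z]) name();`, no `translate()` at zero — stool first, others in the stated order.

stool();
translate([403, 0, 0]) fence_section();
translate([9, 39, 417]) stool_2();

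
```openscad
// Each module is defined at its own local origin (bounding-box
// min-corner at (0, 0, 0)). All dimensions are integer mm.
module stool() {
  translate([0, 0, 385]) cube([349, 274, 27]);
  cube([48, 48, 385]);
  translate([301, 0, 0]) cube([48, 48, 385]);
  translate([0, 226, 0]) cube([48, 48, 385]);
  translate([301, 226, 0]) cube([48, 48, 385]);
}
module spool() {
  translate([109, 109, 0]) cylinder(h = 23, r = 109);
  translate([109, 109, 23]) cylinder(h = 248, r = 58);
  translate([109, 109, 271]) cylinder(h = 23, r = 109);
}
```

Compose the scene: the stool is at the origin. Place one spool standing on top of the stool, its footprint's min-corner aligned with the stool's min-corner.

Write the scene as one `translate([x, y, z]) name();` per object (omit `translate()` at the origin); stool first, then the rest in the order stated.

stool();
translate([0, 0, 412]) spool();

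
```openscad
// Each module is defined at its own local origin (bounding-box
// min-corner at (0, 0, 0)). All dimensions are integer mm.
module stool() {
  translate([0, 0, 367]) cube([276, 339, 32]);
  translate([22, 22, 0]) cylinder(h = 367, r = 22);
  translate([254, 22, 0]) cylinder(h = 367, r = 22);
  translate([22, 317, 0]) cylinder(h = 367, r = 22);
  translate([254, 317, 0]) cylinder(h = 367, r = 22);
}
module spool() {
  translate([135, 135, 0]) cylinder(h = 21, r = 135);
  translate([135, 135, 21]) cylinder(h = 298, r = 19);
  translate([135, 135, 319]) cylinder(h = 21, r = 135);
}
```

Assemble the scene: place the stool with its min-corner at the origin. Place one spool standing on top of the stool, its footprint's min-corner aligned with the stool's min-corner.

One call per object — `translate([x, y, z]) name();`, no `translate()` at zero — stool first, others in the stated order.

stool();
translate([0, 0, 399]) spool();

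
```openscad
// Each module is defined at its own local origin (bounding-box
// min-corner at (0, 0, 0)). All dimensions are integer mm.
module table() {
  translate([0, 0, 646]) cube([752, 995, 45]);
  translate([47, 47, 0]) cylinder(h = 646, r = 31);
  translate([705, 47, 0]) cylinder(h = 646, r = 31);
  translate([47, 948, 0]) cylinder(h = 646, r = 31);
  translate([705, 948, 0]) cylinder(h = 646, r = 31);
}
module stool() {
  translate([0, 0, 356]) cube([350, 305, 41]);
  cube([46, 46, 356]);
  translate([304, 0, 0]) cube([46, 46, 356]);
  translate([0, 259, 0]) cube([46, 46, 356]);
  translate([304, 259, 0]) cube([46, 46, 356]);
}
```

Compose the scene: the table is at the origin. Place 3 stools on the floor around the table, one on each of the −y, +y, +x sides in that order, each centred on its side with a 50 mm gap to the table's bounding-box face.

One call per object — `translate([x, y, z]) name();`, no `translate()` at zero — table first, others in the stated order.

table();
translate([201, -355, 0]) stool();
translate([201, 1045, 0]) stool();
translate([802, 345, 0]) stool();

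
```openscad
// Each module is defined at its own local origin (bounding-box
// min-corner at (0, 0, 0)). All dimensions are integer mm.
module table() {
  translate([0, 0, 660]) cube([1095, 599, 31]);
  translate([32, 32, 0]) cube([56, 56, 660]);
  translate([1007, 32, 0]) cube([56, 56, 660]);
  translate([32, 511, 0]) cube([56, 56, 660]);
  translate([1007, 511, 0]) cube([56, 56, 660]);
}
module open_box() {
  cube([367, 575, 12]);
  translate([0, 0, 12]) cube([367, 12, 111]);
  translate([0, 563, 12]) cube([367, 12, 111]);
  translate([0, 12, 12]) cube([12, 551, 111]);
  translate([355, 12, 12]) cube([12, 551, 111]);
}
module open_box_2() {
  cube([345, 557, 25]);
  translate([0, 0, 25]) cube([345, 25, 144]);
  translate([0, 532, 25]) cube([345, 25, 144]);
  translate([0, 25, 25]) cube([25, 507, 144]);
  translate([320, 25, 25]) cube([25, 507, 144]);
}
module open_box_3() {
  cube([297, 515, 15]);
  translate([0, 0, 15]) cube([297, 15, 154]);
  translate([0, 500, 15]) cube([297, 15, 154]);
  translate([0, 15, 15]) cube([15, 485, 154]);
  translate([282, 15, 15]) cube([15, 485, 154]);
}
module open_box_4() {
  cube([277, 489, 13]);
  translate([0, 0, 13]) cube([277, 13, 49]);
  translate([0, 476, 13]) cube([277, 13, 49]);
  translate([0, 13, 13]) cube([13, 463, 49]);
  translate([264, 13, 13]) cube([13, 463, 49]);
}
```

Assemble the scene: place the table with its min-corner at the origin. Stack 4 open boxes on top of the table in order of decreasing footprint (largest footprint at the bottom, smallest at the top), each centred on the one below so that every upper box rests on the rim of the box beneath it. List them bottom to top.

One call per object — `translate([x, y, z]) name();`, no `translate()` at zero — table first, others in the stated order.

table();
translate([364, 12, 691]) open_box();
translate([375, 21, 814]) open_box_2();
translate([399, 42, 983]) open_box_3();
translate([409, 55, 1152]) open_box_4();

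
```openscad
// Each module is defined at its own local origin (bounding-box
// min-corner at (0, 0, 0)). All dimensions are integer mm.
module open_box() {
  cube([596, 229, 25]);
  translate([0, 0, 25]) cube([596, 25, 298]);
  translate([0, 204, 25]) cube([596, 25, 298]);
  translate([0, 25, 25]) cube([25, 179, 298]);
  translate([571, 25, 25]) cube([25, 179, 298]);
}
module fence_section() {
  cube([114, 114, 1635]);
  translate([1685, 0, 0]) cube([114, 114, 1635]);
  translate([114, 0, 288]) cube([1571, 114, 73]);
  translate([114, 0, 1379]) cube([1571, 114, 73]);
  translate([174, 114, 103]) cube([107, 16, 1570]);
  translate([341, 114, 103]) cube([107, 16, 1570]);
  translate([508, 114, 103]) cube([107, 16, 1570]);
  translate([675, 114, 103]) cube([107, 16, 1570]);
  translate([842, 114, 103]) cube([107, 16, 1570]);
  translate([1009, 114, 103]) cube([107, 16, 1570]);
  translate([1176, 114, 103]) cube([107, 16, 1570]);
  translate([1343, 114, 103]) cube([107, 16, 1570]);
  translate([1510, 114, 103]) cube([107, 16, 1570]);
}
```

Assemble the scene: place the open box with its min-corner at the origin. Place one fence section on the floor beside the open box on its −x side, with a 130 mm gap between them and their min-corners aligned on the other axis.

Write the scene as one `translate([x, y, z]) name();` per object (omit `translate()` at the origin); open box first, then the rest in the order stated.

open_box();
translate([-1929, 0, 0]) fence_section();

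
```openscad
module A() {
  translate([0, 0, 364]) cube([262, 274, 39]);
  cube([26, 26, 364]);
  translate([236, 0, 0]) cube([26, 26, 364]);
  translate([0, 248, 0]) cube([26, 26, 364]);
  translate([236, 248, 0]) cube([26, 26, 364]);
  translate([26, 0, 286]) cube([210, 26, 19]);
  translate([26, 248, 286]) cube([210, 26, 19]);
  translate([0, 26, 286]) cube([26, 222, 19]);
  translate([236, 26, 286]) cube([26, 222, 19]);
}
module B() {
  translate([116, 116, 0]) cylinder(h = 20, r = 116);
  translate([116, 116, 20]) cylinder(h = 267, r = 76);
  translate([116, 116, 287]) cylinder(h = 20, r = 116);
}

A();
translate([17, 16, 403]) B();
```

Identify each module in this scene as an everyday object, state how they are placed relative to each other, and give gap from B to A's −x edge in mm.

The spool's min-x is at 17; the stool's min-x is 0; gap = 17 mm.

A is a stool. B is a spool. The spool is on top of the stool. The gap from the spool to the stool's −x edge is 17 mm.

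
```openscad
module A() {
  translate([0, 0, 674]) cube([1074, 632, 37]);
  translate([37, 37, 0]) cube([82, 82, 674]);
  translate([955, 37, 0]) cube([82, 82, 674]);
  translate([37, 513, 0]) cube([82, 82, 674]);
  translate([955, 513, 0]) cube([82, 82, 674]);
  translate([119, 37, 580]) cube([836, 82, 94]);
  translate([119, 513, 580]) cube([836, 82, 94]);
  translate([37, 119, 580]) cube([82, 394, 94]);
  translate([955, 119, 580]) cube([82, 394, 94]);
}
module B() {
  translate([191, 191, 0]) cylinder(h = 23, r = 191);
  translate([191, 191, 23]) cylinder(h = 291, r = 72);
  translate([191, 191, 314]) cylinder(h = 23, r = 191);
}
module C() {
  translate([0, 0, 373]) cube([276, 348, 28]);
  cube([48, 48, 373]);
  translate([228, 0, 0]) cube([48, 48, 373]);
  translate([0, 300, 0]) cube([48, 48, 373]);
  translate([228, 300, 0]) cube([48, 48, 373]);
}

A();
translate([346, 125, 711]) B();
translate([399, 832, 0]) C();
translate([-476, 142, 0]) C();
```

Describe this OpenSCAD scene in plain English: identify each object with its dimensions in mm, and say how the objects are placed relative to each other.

A is a rectangular dining table. The top is 1074×632×37 mm with its upper surface at z = 711 mm. It stands on four 82×82 mm square legs, each inset 37 mm from the nearest pair of top edges, running from the floor to the underside of the top. Four apron rails, 82 mm thick and 94 mm tall, run between adjacent legs with their top edges flush with the underside of the top and their outer faces flush with the legs' outer faces.

B is a spool: two coaxial disc flanges of radius 191 mm and thickness 23 mm, joined by a core cylinder of radius 72 mm and height 291 mm. The lower flange rests on z = 0 and the three cylinders share a vertical axis.

C is a simple wooden stool: a rectangular seat 276 mm (x) by 348 mm (y), 28 mm thick, top face at z = 401 mm, on four square legs, each 48×48 mm in cross-section. The legs rest on z = 0, each flush with a corner of the seat.

The spool is on top of the table, centred. Two stools sit around the table at the +y, −x sides.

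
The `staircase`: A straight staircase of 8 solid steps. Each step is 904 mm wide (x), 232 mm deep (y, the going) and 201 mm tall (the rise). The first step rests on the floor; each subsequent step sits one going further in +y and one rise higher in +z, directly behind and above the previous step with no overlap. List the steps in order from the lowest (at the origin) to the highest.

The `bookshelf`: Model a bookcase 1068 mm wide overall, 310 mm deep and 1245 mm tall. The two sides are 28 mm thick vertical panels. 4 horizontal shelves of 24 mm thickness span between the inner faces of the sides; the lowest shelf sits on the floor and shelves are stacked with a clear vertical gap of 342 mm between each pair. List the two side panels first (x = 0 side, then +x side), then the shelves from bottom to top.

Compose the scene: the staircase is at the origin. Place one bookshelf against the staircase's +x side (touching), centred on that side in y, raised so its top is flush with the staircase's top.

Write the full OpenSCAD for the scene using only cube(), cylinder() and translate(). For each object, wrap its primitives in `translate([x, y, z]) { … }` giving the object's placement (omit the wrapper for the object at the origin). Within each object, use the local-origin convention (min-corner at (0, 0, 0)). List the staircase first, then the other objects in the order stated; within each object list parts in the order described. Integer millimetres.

cube([904, 232, 201]);
translate([0, 232, 201]) cube([904, 232, 201]);
translate([0, 464, 402]) cube([904, 232, 201]);
translate([0, 696, 603]) cube([904, 232, 201]);
translate([0, 928, 804]) cube([904, 232, 201]);
translate([0, 1160, 1005]) cube([904, 232, 201]);
translate([0, 1392, 1206]) cube([904, 232, 201]);
translate([0, 1624, 1407]) cube([904, 232, 201]);
translate([904, 773, 363]) {
  cube([28, 310, 1245]);
  translate([1040, 0, 0]) cube([28, 310, 1245]);
  translate([28, 0, 0]) cube([1012, 310, 24]);
  translate([28, 0, 366]) cube([1012, 310, 24]);
  translate([28, 0, 732]) cube([1012, 310, 24]);
  translate([28, 0, 1098]) cube([1012, 310, 24]);
}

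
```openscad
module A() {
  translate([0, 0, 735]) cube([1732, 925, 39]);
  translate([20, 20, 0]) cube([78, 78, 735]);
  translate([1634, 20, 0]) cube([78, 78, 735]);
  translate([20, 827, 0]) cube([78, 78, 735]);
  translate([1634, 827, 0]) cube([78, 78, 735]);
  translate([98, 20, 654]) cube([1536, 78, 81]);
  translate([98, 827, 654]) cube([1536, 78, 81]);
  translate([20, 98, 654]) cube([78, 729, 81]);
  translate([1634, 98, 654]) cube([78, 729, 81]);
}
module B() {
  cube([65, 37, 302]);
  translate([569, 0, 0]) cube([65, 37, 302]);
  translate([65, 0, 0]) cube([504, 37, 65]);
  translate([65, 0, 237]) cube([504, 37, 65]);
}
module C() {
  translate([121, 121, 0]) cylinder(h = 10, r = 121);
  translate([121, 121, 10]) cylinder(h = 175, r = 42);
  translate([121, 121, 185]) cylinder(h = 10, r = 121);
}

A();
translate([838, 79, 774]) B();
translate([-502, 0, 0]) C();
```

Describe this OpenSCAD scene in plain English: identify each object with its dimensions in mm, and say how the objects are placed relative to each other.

A is a table: top 1732 mm (x) × 925 mm (y), 39 mm thick, upper face at z = 774 mm, on four 78×78 mm square legs, each inset 20 mm from the nearest pair of top edges, running from z = 0 to the bottom of the top. Four apron rails, 78 mm thick and 81 mm tall, run between adjacent legs with their top edges flush with the underside of the top and their outer faces flush with the legs' outer faces.

B is a picture frame with a 504×172 mm rectangular opening (x by z) and a uniform 65 mm border on every side. Frame depth is 37 mm along y. It is built from two vertical stiles running the full outside height and two horizontal rails spanning the gap between the stiles.

C is a spool: two coaxial disc flanges of radius 121 mm and thickness 10 mm, joined by a core cylinder of radius 42 mm and height 175 mm. The lower flange rests on z = 0 and the three cylinders share a vertical axis.

The picture frame is on top of the table. The spool is on the floor beside the table on its −x side.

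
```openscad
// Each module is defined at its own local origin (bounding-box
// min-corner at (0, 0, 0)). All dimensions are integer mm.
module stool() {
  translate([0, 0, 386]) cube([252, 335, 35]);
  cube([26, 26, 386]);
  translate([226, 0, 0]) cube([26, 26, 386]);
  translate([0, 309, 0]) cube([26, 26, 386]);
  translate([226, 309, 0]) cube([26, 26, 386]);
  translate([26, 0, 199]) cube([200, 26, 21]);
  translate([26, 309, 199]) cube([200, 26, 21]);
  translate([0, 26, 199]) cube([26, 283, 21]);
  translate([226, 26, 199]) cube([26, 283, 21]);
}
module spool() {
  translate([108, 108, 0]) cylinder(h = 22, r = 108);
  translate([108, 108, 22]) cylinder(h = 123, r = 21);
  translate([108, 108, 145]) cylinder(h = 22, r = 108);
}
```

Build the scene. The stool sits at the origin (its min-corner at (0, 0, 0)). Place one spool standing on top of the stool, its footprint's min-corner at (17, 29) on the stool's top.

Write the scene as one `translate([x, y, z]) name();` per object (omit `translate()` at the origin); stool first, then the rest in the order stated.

stool();
translate([17, 29, 421]) spool();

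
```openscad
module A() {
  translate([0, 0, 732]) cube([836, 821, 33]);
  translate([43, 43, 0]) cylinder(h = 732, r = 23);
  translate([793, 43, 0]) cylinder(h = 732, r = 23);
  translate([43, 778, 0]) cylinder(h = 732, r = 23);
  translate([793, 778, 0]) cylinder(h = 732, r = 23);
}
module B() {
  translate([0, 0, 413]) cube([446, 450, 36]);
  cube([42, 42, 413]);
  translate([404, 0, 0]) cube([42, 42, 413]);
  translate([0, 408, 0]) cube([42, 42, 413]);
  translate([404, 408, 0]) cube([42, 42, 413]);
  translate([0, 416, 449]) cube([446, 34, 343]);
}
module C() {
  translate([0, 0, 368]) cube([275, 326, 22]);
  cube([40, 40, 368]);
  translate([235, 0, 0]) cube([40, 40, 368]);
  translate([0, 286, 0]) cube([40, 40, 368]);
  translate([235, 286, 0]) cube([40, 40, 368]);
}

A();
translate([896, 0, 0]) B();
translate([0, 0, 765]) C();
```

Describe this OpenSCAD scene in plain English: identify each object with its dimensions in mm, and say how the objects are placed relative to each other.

A is a table: top 836 mm (x) × 821 mm (y), 33 mm thick, upper face at z = 765 mm, on four round legs of 46 mm diameter, each leg's bounding box inset 20 mm from the nearest pair of top edges, running from z = 0 to the bottom of the top.

B is a chair: 446×450 mm seat, 36 mm thick, top at z = 449 mm, on four 42 mm square corner legs flush with the seat edges. A 34 mm thick backrest slab spans the full seat width, extending 343 mm above the seat top, its back face flush with the seat's +y edge.

C is a four-legged stool. The seat is 275×326 mm, 22 mm thick, top at z = 390 mm. It stands on four square legs, each 40×40 mm in cross-section, from z = 0 to the seat underside, each flush with a corner of the seat.

The chair is on the floor beside the table on its +x side. The stool is on top of the table.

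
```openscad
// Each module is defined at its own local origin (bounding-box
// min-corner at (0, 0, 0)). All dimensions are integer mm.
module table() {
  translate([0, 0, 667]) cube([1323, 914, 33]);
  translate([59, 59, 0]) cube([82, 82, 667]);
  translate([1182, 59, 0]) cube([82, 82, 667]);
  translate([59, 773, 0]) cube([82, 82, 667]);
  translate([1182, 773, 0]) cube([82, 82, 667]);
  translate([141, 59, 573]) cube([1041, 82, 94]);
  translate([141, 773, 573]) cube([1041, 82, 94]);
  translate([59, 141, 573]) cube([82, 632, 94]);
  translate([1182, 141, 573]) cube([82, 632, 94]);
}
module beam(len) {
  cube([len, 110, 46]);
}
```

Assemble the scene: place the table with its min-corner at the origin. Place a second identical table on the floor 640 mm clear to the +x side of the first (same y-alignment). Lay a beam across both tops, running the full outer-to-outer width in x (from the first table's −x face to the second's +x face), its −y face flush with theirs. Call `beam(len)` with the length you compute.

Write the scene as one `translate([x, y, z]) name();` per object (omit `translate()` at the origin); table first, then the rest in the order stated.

table();
translate([1963, 0, 0]) table();
translate([0, 0, 700]) beam(3286);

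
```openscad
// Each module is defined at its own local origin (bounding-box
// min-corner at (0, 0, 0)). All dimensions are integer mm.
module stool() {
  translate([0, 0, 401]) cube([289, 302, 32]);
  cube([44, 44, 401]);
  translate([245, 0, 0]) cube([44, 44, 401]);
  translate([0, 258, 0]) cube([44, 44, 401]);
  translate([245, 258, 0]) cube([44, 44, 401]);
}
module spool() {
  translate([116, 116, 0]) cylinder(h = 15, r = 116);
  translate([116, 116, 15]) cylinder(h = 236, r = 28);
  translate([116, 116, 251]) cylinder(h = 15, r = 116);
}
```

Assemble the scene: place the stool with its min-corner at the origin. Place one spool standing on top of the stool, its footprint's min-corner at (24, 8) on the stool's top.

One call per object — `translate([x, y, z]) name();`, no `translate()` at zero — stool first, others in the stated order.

stool();
translate([24, 8, 433]) spool();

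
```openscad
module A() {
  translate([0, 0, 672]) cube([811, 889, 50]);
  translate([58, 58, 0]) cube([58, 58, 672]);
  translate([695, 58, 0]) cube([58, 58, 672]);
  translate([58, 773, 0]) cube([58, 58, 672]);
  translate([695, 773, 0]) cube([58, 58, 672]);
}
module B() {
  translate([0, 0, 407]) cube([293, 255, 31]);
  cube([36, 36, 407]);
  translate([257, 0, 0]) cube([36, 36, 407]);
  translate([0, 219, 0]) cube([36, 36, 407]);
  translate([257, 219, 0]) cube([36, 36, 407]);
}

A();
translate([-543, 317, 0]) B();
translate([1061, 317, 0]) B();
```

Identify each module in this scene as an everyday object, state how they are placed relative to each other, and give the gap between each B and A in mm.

A is a table. B is a stool. Two stools sit around the table at the −x, +x sides. The gap between each stool and the table is 250 mm.

Each stool's nearest face is 250 mm from the table's bounding box.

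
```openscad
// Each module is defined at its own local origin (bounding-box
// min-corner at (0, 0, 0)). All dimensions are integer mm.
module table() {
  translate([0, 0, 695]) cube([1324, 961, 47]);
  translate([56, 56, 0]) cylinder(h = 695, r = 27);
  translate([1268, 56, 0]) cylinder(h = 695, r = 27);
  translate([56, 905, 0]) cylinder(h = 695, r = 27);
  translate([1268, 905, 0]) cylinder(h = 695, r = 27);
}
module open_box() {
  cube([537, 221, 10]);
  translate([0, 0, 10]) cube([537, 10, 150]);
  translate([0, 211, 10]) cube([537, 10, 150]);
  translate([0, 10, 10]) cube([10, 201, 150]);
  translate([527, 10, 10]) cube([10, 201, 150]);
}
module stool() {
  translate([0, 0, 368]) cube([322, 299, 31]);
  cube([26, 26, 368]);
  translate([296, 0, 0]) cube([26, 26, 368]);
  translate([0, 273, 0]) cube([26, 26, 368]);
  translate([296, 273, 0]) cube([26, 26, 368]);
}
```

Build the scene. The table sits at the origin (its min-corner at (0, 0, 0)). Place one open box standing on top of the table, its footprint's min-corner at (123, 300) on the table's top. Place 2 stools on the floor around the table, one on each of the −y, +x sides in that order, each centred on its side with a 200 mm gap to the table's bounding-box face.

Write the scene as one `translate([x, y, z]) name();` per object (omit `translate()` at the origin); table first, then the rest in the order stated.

table();
translate([123, 300, 742]) open_box();
translate([501, -499, 0]) stool();
translate([1524, 331, 0]) stool();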